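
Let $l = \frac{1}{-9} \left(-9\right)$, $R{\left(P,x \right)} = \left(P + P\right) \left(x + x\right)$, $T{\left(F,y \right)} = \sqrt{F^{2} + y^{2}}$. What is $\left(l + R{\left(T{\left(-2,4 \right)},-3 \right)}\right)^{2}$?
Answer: $2881 - 48 \sqrt{5} \approx 2773.7$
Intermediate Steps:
$R{\left(P,x \right)} = 4 P x$ ($R{\left(P,x \right)} = 2 P 2 x = 4 P x$)
$l = 1$ ($l = \left(- \frac{1}{9}\right) \left(-9\right) = 1$)
$\left(l + R{\left(T{\left(-2,4 \right)},-3 \right)}\right)^{2} = \left(1 + 4 \sqrt{\left(-2\right)^{2} + 4^{2}} \left(-3\right)\right)^{2} = \left(1 + 4 \sqrt{4 + 16} \left(-3\right)\right)^{2} = \left(1 + 4 \sqrt{20} \left(-3\right)\right)^{2} = \left(1 + 4 \cdot 2 \sqrt{5} \left(-3\right)\right)^{2} = \left(1 - 24 \sqrt{5}\right)^{2}$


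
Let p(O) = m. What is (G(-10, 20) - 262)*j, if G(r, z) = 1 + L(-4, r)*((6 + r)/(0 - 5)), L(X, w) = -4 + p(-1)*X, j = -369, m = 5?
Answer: 516969/5 ≈ 1.0339e+5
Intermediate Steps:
p(O) = 5
L(X, w) = -4 + 5*X
G(r, z) = 149/5 + 24*r/5 (G(r, z) = 1 + (-4 + 5*(-4))*((6 + r)/(0 - 5)) = 1 + (-4 - 20)*((6 + r)/(-5)) = 1 - 24*(6 + r)*(-1)/5 = 1 - 24*(-6/5 - r/5) = 1 + (144/5 + 24*r/5) = 149/5 + 24*r/5)
(G(-10, 20) - 262)*j = ((149/5 + (24/5)*(-10)) - 262)*(-369) = ((149/5 - 48) - 262)*(-369) = (-91/5 - 262)*(-369) = -1401/5*(-369) = 516969/5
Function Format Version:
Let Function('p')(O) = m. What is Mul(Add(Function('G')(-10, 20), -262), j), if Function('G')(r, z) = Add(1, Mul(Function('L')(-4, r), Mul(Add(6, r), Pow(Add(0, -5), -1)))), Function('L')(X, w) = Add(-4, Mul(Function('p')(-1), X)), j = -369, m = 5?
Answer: Rational(516969, 5) ≈ 1.0339e+5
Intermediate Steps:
Function('p')(O) = 5
Function('L')(X, w) = Add(-4, Mul(5, X))
Function('G')(r, z) = Add(Rational(149, 5), Mul(Rational(24, 5), r)) (Function('G')(r, z) = Add(1, Mul(Add(-4, Mul(5, -4)), Mul(Add(6, r), Pow(Add(0, -5), -1)))) = Add(1, Mul(Add(-4, -20), Mul(Add(6, r), Pow(-5, -1)))) = Add(1, Mul(-24, Mul(Add(6, r), Rational(-1, 5)))) = Add(1, Mul(-24, Add(Rational(-6, 5), Mul(Rational(-1, 5), r)))) = Add(1, Add(Rational(144, 5), Mul(Rational(24, 5), r))) = Add(Rational(149, 5), Mul(Rational(24, 5), r)))
Mul(Add(Function('G')(-10, 20), -262), j) = Mul(Add(Add(Rational(149, 5), Mul(Rational(24, 5), -10)), -262), -369) = Mul(Add(Add(Rational(149, 5), -48), -262), -369) = Mul(Add(Rational(-91, 5), -262), -369) = Mul(Rational(-1401, 5), -369) = Rational(516969, 5)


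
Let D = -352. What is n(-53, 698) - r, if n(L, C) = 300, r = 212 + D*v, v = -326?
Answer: -114664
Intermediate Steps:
r = 114964 (r = 212 - 352*(-326) = 212 + 114752 = 114964)
n(-53, 698) - r = 300 - 1*114964 = 300 - 114964 = -114664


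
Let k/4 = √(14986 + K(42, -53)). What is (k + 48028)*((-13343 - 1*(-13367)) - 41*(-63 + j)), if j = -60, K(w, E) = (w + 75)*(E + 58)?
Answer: 243357876 + 20268*√15571 ≈ 2.4589e+8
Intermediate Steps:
K(w, E) = (58 + E)*(75 + w) (K(w, E) = (75 + w)*(58 + E) = (58 + E)*(75 + w))
k = 4*√15571 (k = 4*√(14986 + (4350 + 58*42 + 75*(-53) - 53*42)) = 4*√(14986 + (4350 + 2436 - 3975 - 2226)) = 4*√(14986 + 585) = 4*√15571 ≈ 499.14)
(k + 48028)*((-13343 - 1*(-13367)) - 41*(-63 + j)) = (4*√15571 + 48028)*((-13343 - 1*(-13367)) - 41*(-63 - 60)) = (48028 + 4*√15571)*((-13343 + 13367) - 41*(-123)) = (48028 + 4*√15571)*(24 + 5043) = (48028 + 4*√15571)*5067 = 243357876 + 20268*√15571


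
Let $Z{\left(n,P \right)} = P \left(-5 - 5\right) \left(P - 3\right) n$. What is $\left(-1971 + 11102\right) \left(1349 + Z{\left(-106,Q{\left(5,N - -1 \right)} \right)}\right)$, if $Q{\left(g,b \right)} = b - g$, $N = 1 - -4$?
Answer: $-7040001$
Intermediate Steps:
$N = 5$ ($N = 1 + 4 = 5$)
$Z{\left(n,P \right)} = P n \left(30 - 10 P\right)$ ($Z{\left(n,P \right)} = P \left(- 10 \left(-3 + P\right)\right) n = P \left(30 - 10 P\right) n = P n \left(30 - 10 P\right)$)
$\left(-1971 + 11102\right) \left(1349 + Z{\left(-106,Q{\left(5,N - -1 \right)} \right)}\right) = \left(-1971 + 11102\right) \left(1349 + 10 \left(\left(5 - -1\right) - 5\right) \left(-106\right) \left(3 - \left(\left(5 - -1\right) - 5\right)\right)\right) = 9131 \left(1349 + 10 \left(\left(5 + 1\right) - 5\right) \left(-106\right) \left(3 - \left(\left(5 + 1\right) - 5\right)\right)\right) = 9131 \left(1349 + 10 \left(6 - 5\right) \left(-106\right) \left(3 - \left(6 - 5\right)\right)\right) = 9131 \left(1349 + 10 \cdot 1 \left(-106\right) \left(3 - 1\right)\right) = 9131 \left(1349 + 10 \cdot 1 \left(-106\right) 2\right) = 9131 \left(1349 - 2120\right) = 9131 \left(-771\right) = -7040001$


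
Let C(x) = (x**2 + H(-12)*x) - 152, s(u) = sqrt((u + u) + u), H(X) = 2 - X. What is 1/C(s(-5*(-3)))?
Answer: -107/2629 - 42*sqrt(5)/2629 ≈ -0.076423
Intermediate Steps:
s(u) = sqrt(3)*sqrt(u) (s(u) = sqrt(2*u + u) = sqrt(3*u) = sqrt(3)*sqrt(u))
C(x) = -152 + x**2 + 14*x (C(x) = (x**2 + (2 - 1*(-12))*x) - 152 = (x**2 + (2 + 12)*x) - 152 = (x**2 + 14*x) - 152 = -152 + x**2 + 14*x)
1/C(s(-5*(-3))) = 1/(-152 + (sqrt(3)*sqrt(-5*(-3)))**2 + 14*(sqrt(3)*sqrt(-5*(-3)))) = 1/(-152 + (sqrt(3)*sqrt(15))**2 + 14*(sqrt(3)*sqrt(15))) = 1/(-152 + (3*sqrt(5))**2 + 14*(3*sqrt(5))) = 1/(-152 + 45 + 42*sqrt(5)) = 1/(-107 + 42*sqrt(5))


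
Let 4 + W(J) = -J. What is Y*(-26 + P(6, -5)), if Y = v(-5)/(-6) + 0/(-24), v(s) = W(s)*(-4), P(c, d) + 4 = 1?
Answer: -58/3 ≈ -19.333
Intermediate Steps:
P(c, d) = -3 (P(c, d) = -4 + 1 = -3)
W(J) = -4 - J
v(s) = 16 + 4*s (v(s) = (-4 - s)*(-4) = 16 + 4*s)
Y = ⅔ (Y = (16 + 4*(-5))/(-6) + 0/(-24) = (16 - 20)*(-⅙) + 0*(-1/24) = -4*(-⅙) + 0 = ⅔ + 0 = ⅔ ≈ 0.66667)
Y*(-26 + P(6, -5)) = 2*(-26 - 3)/3 = (⅔)*(-29) = -58/3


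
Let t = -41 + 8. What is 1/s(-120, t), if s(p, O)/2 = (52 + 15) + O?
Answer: 1/68 ≈ 0.014706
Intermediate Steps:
t = -33
s(p, O) = 134 + 2*O (s(p, O) = 2*((52 + 15) + O) = 2*(67 + O) = 134 + 2*O)
1/s(-120, t) = 1/(134 + 2*(-33)) = 1/(134 - 66) = 1/68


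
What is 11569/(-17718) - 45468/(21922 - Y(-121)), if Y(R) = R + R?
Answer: -88501445/32725146 ≈ -2.7044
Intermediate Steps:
Y(R) = 2*R
11569/(-17718) - 45468/(21922 - Y(-121)) = 11569/(-17718) - 45468/(21922 - 2*(-121)) = 11569*(-1/17718) - 45468/(21922 - 1*(-242)) = -11569/17718 - 45468/(21922 + 242) = -11569/17718 - 45468/22164 = -11569/17718 - 45468*1/22164 = -11569/17718 - 3789/1847 = -88501445/32725146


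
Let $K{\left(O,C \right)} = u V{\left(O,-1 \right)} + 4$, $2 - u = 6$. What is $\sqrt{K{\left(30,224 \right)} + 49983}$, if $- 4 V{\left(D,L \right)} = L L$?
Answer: $2 \sqrt{12497} \approx 223.58$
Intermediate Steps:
$u = -4$ ($u = 2 - 6 = -4$)
$V{\left(D,L \right)} = - \frac{L^{2}}{4}$ ($V{\left(D,L \right)} = - \frac{L L}{4} = - \frac{L^{2}}{4}$)
$K{\left(O,C \right)} = 5$ ($K{\left(O,C \right)} = - 4 \left(- \frac{\left(-1\right)^{2}}{4}\right) + 4 = - 4 \left(\left(- \frac{1}{4}\right) 1\right) + 4 = \left(-4\right) \left(- \frac{1}{4}\right) + 4 = 1 + 4 = 5$)
$\sqrt{K{\left(30,224 \right)} + 49983} = \sqrt{5 + 49983} = \sqrt{49988} = 2 \sqrt{12497}$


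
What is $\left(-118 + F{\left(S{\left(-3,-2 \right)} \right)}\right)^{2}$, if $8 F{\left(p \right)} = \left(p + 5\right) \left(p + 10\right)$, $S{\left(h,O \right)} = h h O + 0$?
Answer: $11025$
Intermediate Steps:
$S{\left(h,O \right)} = O h^{2}$ ($S{\left(h,O \right)} = h^{2} O + 0 = O h^{2} + 0 = O h^{2}$)
$F{\left(p \right)} = \frac{\left(5 + p\right) \left(10 + p\right)}{8}$ ($F{\left(p \right)} = \frac{\left(p + 5\right) \left(p + 10\right)}{8} = \frac{\left(5 + p\right) \left(10 + p\right)}{8}$)
$\left(-118 + F{\left(S{\left(-3,-2 \right)} \right)}\right)^{2} = \left(-118 + \left(\frac{25}{4} + \frac{\left(- 2 \left(-3\right)^{2}\right)^{2}}{8} + \frac{15 \left(- 2 \left(-3\right)^{2}\right)}{8}\right)\right)^{2} = \left(-118 + \left(\frac{25}{4} + \frac{\left(\left(-2\right) 9\right)^{2}}{8} + \frac{15 \left(\left(-2\right) 9\right)}{8}\right)\right)^{2} = \left(-118 + \left(\frac{25}{4} + \frac{\left(-18\right)^{2}}{8} + \frac{15}{8} \left(-18\right)\right)\right)^{2} = \left(-118 + \left(\frac{25}{4} + \frac{1}{8} \cdot 324 - \frac{135}{4}\right)\right)^{2} = \left(-118 + \left(\frac{25}{4} + \frac{81}{2} - \frac{135}{4}\right)\right)^{2} = \left(-118 + 13\right)^{2} = \left(-105\right)^{2} = 11025$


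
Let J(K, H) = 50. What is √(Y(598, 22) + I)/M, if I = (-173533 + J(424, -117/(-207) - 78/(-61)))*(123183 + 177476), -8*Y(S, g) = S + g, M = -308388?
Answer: -I*√208636901498/616776 ≈ -0.74057*I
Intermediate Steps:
Y(S, g) = -S/8 - g/8 (Y(S, g) = -(S + g)/8 = -S/8 - g/8)
I = -52159225297 (I = (-173533 + 50)*(123183 + 177476) = -173483*300659 = -52159225297)
√(Y(598, 22) + I)/M = √((-⅛*598 - ⅛*22) - 52159225297)/(-308388) = √((-299/4 - 11/4) - 52159225297)*(-1/308388) = √(-155/2 - 52159225297)*(-1/308388) = √(-104318450749/2)*(-1/308388) = (I*√208636901498/2)*(-1/308388) = -I*√208636901498/616776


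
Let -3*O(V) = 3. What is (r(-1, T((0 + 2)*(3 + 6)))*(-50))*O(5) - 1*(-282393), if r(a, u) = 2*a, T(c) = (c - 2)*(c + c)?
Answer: 282293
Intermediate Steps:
T(c) = 2*c*(-2 + c) (T(c) = (-2 + c)*(2*c) = 2*c*(-2 + c))
O(V) = -1 (O(V) = -⅓*3 = -1)
(r(-1, T((0 + 2)*(3 + 6)))*(-50))*O(5) - 1*(-282393) = ((2*(-1))*(-50))*(-1) - 1*(-282393) = -2*(-50)*(-1) + 282393 = 100*(-1) + 282393 = -100 + 282393 = 282293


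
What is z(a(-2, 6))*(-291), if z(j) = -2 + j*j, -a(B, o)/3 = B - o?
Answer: -167034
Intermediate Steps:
a(B, o) = -3*B + 3*o (a(B, o) = -3*(B - o) = -3*B + 3*o)
z(j) = -2 + j**2
z(a(-2, 6))*(-291) = (-2 + (-3*(-2) + 3*6)**2)*(-291) = (-2 + (6 + 18)**2)*(-291) = (-2 + 24**2)*(-291) = (-2 + 576)*(-291) = 574*(-291) = -167034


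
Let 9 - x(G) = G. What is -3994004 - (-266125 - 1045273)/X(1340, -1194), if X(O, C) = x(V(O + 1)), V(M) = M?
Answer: -2660662363/666 ≈ -3.9950e+6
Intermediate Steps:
x(G) = 9 - G
X(O, C) = 8 - O (X(O, C) = 9 - (O + 1) = 9 - (1 + O) = 9 + (-1 - O) = 8 - O)
-3994004 - (-266125 - 1045273)/X(1340, -1194) = -3994004 - (-266125 - 1045273)/(8 - 1*1340) = -3994004 - (-1311398)/(8 - 1340) = -3994004 - (-1311398)/(-1332) = -3994004 - (-1311398)*(-1)/1332 = -3994004 - 1*655699/666 = -3994004 - 655699/666 = -2660662363/666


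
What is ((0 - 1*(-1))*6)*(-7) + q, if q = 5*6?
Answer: -12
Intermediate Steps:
q = 30
((0 - 1*(-1))*6)*(-7) + q = ((0 - 1*(-1))*6)*(-7) + 30 = ((0 + 1)*6)*(-7) + 30 = (1*6)*(-7) + 30 = 6*(-7) + 30 = -42 + 30 = -12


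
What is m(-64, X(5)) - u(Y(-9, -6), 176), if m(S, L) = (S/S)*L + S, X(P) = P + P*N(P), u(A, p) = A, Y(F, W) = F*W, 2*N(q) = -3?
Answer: -241/2 ≈ -120.50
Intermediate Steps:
N(q) = -3/2 (N(q) = (1/2)*(-3) = -3/2)
X(P) = -P/2 (X(P) = P + P*(-3/2) = P - 3*P/2 = -P/2)
m(S, L) = L + S (m(S, L) = 1*L + S = L + S)
m(-64, X(5)) - u(Y(-9, -6), 176) = (-1/2*5 - 64) - (-9)*(-6) = (-5/2 - 64) - 1*54 = -133/2 - 54 = -241/2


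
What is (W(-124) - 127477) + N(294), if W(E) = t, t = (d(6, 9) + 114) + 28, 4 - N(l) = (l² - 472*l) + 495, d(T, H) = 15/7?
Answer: -528443/7 ≈ -75492.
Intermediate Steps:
d(T, H) = 15/7 (d(T, H) = 15*(⅐) = 15/7)
N(l) = -491 - l² + 472*l (N(l) = 4 - ((l² - 472*l) + 495) = 4 - (495 + l² - 472*l) = 4 + (-495 - l² + 472*l) = -491 - l² + 472*l)
t = 1009/7 (t = (15/7 + 114) + 28 = 813/7 + 28 = 1009/7 ≈ 144.14)
W(E) = 1009/7
(W(-124) - 127477) + N(294) = (1009/7 - 127477) + (-491 - 1*294² + 472*294) = -891330/7 + (-491 - 1*86436 + 138768) = -891330/7 + (-491 - 86436 + 138768) = -891330/7 + 51841 = -528443/7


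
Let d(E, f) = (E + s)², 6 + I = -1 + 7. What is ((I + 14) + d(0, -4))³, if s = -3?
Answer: 12167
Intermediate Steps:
I = 0 (I = -6 + (-1 + 7) = -6 + 6 = 0)
d(E, f) = (-3 + E)² (d(E, f) = (E - 3)² = (-3 + E)²)
((I + 14) + d(0, -4))³ = ((0 + 14) + (-3 + 0)²)³ = (14 + (-3)²)³ = (14 + 9)³ = 23³ = 12167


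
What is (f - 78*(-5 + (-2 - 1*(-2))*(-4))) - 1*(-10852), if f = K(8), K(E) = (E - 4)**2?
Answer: 11258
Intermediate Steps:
K(E) = (-4 + E)**2
f = 16 (f = (-4 + 8)**2 = 4**2 = 16)
(f - 78*(-5 + (-2 - 1*(-2))*(-4))) - 1*(-10852) = (16 - 78*(-5 + (-2 - 1*(-2))*(-4))) - 1*(-10852) = (16 - 78*(-5 + (-2 + 2)*(-4))) + 10852 = (16 - 78*(-5 + 0*(-4))) + 10852 = (16 - 78*(-5 + 0)) + 10852 = (16 - 78*(-5)) + 10852 = (16 + 390) + 10852 = 406 + 10852 = 11258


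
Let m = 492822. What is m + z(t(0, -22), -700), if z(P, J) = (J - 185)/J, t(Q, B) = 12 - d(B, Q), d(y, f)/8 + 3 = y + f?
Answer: 68995257/140 ≈ 4.9282e+5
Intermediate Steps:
d(y, f) = -24 + 8*f + 8*y (d(y, f) = -24 + 8*(y + f) = -24 + 8*(f + y) = -24 + (8*f + 8*y) = -24 + 8*f + 8*y)
t(Q, B) = 36 - 8*B - 8*Q (t(Q, B) = 12 - (-24 + 8*Q + 8*B) = 12 - (-24 + 8*B + 8*Q) = 12 + (24 - 8*B - 8*Q) = 36 - 8*B - 8*Q)
z(P, J) = (-185 + J)/J
m + z(t(0, -22), -700) = 492822 + (-185 - 700)/(-700) = 492822 - 1/700*(-885) = 492822 + 177/140 = 68995257/140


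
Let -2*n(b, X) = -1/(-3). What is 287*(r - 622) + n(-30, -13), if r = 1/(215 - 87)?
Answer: -68548579/384 ≈ -1.7851e+5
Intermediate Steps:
r = 1/128 ≈ 0.0078125
n(b, X) = -1/6 (n(b, X) = -(-1)/(2*(-3)) = -(-1)*(-1)/6 = -1/2*1/3 = -1/6)
287*(r - 622) + n(-30, -13) = 287*(1/128 - 622) - 1/6 = 287*(-79615/128) - 1/6 = -22849505/128 - 1/6 = -68548579/384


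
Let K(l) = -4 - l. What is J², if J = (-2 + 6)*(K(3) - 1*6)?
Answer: 2704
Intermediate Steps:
J = -52 (J = (-2 + 6)*((-4 - 1*3) - 1*6) = 4*((-4 - 3) - 6) = 4*(-7 - 6) = 4*(-13) = -52)
J² = (-52)² = 2704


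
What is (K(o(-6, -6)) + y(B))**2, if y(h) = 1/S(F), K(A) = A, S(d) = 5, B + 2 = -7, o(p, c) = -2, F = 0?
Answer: 81/25 ≈ 3.2400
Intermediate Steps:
B = -9 (B = -2 - 7 = -9)
y(h) = 1/5
(K(o(-6, -6)) + y(B))**2 = (-2 + 1/5)**2 = (-9/5)**2 = 81/25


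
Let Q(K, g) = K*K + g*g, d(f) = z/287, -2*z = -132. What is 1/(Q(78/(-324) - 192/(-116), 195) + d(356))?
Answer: 703826172/26764560132371 ≈ 2.6297e-5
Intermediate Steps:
z = 66 (z = -½*(-132) = 66)
d(f) = 66/287
Q(K, g) = K² + g²
1/(Q(78/(-324) - 192/(-116), 195) + d(356)) = 1/(((78/(-324) - 192/(-116))² + 195²) + 66/287) = 1/(((78*(-1/324) - 192*(-1/116))² + 38025) + 66/287) = 1/(((-13/54 + 48/29)² + 38025) + 66/287) = 1/(((2215/1566)² + 38025) + 66/287) = 1/((4906225/2452356 + 38025) + 66/287) = 1/(93255743125/2452356 + 66/287) = 1/(26764560132371/703826172) = 703826172/26764560132371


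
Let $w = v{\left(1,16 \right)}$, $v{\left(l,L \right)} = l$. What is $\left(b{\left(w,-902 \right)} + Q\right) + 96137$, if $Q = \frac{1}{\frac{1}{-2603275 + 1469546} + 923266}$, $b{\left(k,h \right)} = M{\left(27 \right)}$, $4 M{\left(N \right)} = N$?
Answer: $\frac{402547512274501891}{4186933755652} \approx 96144.0$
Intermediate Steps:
$w = 1$
$M{\left(N \right)} = \frac{N}{4}$
$b{\left(k,h \right)} = \frac{27}{4}$ ($b{\left(k,h \right)} = \frac{1}{4} \cdot 27 = \frac{27}{4}$)
$Q = \frac{1133729}{1046733438913}$ ($Q = \frac{1}{\frac{1}{-1133729} + 923266} = \frac{1}{- \frac{1}{1133729} + 923266} = \frac{1}{\frac{1046733438913}{1133729}} = \frac{1133729}{1046733438913} \approx 1.0831 \cdot 10^{-6}$)
$\left(b{\left(w,-902 \right)} + Q\right) + 96137 = \left(\frac{27}{4} + \frac{1133729}{1046733438913}\right) + 96137 = \frac{28261807385567}{4186933755652} + 96137 = \frac{402547512274501891}{4186933755652}$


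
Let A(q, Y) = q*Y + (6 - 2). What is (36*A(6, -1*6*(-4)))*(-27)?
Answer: -143856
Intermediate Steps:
A(q, Y) = 4 + Y*q (A(q, Y) = Y*q + 4 = 4 + Y*q)
(36*A(6, -1*6*(-4)))*(-27) = (36*(4 + (-1*6*(-4))*6))*(-27) = (36*(4 - 6*(-4)*6))*(-27) = (36*(4 + 24*6))*(-27) = (36*(4 + 144))*(-27) = (36*148)*(-27) = 5328*(-27) = -143856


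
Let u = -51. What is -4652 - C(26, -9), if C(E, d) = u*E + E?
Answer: -3352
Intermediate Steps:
C(E, d) = -50*E (C(E, d) = -51*E + E = -50*E)
-4652 - C(26, -9) = -4652 - (-50)*26 = -4652 - 1*(-1300) = -4652 + 1300 = -3352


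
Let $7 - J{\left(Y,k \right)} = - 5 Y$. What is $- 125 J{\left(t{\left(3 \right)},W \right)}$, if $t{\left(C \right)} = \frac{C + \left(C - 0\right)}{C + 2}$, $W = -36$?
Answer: $-1625$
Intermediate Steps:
$t{\left(C \right)} = \frac{2 C}{2 + C}$ ($t{\left(C \right)} = \frac{C + \left(C + 0\right)}{2 + C} = \frac{C + C}{2 + C} = \frac{2 C}{2 + C}$)
$J{\left(Y,k \right)} = 7 + 5 Y$ ($J{\left(Y,k \right)} = 7 - - 5 Y = 7 + 5 Y$)
$- 125 J{\left(t{\left(3 \right)},W \right)} = - 125 \left(7 + 5 \cdot 2 \cdot 3 \frac{1}{2 + 3}\right) = - 125 \left(7 + 5 \cdot 2 \cdot 3 \cdot \frac{1}{5}\right) = - 125 \left(7 + 5 \cdot \frac{6}{5}\right) = - 125 \left(7 + 6\right) = \left(-125\right) 13 = -1625$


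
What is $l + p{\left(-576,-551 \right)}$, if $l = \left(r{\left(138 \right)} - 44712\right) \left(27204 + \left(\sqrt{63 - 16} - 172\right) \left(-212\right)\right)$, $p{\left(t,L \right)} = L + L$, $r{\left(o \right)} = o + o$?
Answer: $-2829152350 + 9420432 \sqrt{47} \approx -2.7646 \cdot 10^{9}$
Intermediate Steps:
$r{\left(o \right)} = 2 o$
$p{\left(t,L \right)} = 2 L$
$l = -2829151248 + 9420432 \sqrt{47}$ ($l = \left(2 \cdot 138 - 44712\right) \left(27204 + \left(\sqrt{63 - 16} - 172\right) \left(-212\right)\right) = \left(276 - 44712\right) \left(27204 + \left(\sqrt{47} - 172\right) \left(-212\right)\right) = - 44436 \left(27204 + \left(-172 + \sqrt{47}\right) \left(-212\right)\right) = - 44436 \left(27204 + \left(36464 - 212 \sqrt{47}\right)\right) = - 44436 \left(63668 - 212 \sqrt{47}\right) = -2829151248 + 9420432 \sqrt{47} \approx -2.7646 \cdot 10^{9}$)
$l + p{\left(-576,-551 \right)} = \left(-2829151248 + 9420432 \sqrt{47}\right) + 2 \left(-551\right) = \left(-2829151248 + 9420432 \sqrt{47}\right) - 1102 = -2829152350 + 9420432 \sqrt{47}$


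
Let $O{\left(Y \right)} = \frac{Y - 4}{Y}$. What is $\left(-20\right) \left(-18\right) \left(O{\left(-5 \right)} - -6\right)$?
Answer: $2808$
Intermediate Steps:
$O{\left(Y \right)} = \frac{-4 + Y}{Y}$
$\left(-20\right) \left(-18\right) \left(O{\left(-5 \right)} - -6\right) = \left(-20\right) \left(-18\right) \left(\frac{-4 - 5}{-5} - -6\right) = 360 \left(\left(- \frac{1}{5}\right) \left(-9\right) + 6\right) = 360 \left(\frac{9}{5} + 6\right) = 360 \cdot \frac{39}{5} = 2808$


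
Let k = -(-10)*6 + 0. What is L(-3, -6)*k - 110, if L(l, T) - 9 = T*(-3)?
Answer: 1510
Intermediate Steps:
k = 60 (k = -2*(-30) + 0 = 60 + 0 = 60)
L(l, T) = 9 - 3*T (L(l, T) = 9 + T*(-3) = 9 - 3*T)
L(-3, -6)*k - 110 = (9 - 3*(-6))*60 - 110 = (9 + 18)*60 - 110 = 27*60 - 110 = 1620 - 110 = 1510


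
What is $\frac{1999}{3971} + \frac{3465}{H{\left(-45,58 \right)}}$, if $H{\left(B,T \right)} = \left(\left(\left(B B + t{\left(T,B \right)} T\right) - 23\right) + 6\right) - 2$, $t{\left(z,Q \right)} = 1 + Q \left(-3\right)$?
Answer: $\frac{11179207}{13096358} \approx 0.85361$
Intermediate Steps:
$t{\left(z,Q \right)} = 1 - 3 Q$
$H{\left(B,T \right)} = -19 + B^{2} + T \left(1 - 3 B\right)$ ($H{\left(B,T \right)} = \left(\left(\left(B B + \left(1 - 3 B\right) T\right) - 23\right) + 6\right) - 2 = \left(\left(\left(B^{2} + T \left(1 - 3 B\right)\right) - 23\right) + 6\right) - 2 = \left(\left(-23 + B^{2} + T \left(1 - 3 B\right)\right) + 6\right) - 2 = \left(-17 + B^{2} + T \left(1 - 3 B\right)\right) - 2 = -19 + B^{2} + T \left(1 - 3 B\right)$)
$\frac{1999}{3971} + \frac{3465}{H{\left(-45,58 \right)}} = \frac{1999}{3971} + \frac{3465}{-19 + \left(-45\right)^{2} - 58 \left(-1 + 3 \left(-45\right)\right)} = 1999 \cdot \frac{1}{3971} + \frac{3465}{-19 + 2025 - 58 \left(-1 - 135\right)} = \frac{1999}{3971} + \frac{3465}{-19 + 2025 - 58 \left(-136\right)} = \frac{1999}{3971} + \frac{3465}{-19 + 2025 + 7888} = \frac{1999}{3971} + \frac{3465}{9894} = \frac{1999}{3971} + 3465 \cdot \frac{1}{9894} = \frac{1999}{3971} + \frac{1155}{3298} = \frac{11179207}{13096358}$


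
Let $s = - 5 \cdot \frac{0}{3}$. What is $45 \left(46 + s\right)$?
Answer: $2070$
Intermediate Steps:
$s = 0$ ($s = - 5 \cdot 0 \cdot \frac{1}{3} = \left(-5\right) 0 = 0$)
$45 \left(46 + s\right) = 45 \left(46 + 0\right) = 45 \cdot 46 = 2070$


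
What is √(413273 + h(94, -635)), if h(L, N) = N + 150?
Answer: 2*√103197 ≈ 642.49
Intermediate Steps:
h(L, N) = 150 + N
√(413273 + h(94, -635)) = √(413273 + (150 - 635)) = √(413273 - 485) = √412788 = 2*√103197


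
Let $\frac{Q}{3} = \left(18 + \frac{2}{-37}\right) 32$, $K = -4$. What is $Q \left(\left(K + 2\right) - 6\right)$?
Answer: $- \frac{509952}{37} \approx -13782.0$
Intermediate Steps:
$Q = \frac{63744}{37}$ ($Q = 3 \left(18 + \frac{2}{-37}\right) 32 = 3 \left(18 + 2 \left(- \frac{1}{37}\right)\right) 32 = 3 \left(18 - \frac{2}{37}\right) 32 = 3 \cdot \frac{664}{37} \cdot 32 = 3 \cdot \frac{21248}{37} = \frac{63744}{37} \approx 1722.8$)
$Q \left(\left(K + 2\right) - 6\right) = \frac{63744 \left(\left(-4 + 2\right) - 6\right)}{37} = \frac{63744 \left(-2 - 6\right)}{37} = \frac{63744}{37} \left(-8\right) = - \frac{509952}{37}$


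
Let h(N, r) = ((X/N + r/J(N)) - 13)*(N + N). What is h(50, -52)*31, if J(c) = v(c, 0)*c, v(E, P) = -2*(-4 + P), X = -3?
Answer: -40889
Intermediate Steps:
v(E, P) = 8 - 2*P
J(c) = 8*c (J(c) = (8 - 2*0)*c = (8 + 0)*c = 8*c)
h(N, r) = 2*N*(-13 - 3/N + r/(8*N)) (h(N, r) = ((-3/N + r/((8*N))) - 13)*(N + N) = ((-3/N + r*(1/(8*N))) - 13)*(2*N) = ((-3/N + r/(8*N)) - 13)*(2*N) = (-13 - 3/N + r/(8*N))*(2*N) = 2*N*(-13 - 3/N + r/(8*N)))
h(50, -52)*31 = (-6 - 26*50 + (¼)*(-52))*31 = (-6 - 1300 - 13)*31 = -1319*31 = -40889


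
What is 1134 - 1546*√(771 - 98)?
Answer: 1134 - 1546*√673 ≈ -38973.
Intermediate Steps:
1134 - 1546*√(771 - 98) = 1134 - 1546*√673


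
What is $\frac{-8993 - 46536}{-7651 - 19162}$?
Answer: $\frac{55529}{26813} \approx 2.071$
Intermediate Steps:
$\frac{-8993 - 46536}{-7651 - 19162} = - \frac{55529}{-7651 - 19162} = - \frac{55529}{-26813} = \left(-55529\right) \left(- \frac{1}{26813}\right) = \frac{55529}{26813}$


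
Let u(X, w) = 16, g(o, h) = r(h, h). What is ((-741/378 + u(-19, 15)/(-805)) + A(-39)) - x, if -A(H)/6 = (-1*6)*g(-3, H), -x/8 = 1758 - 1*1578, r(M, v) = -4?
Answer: 2678621/2070 ≈ 1294.0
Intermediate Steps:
g(o, h) = -4
x = -1440 (x = -8*(1758 - 1*1578) = -8*(1758 - 1578) = -8*180 = -1440)
A(H) = -144 (A(H) = -6*(-1*6)*(-4) = -(-36)*(-4) = -6*24 = -144)
((-741/378 + u(-19, 15)/(-805)) + A(-39)) - x = ((-741/378 + 16/(-805)) - 144) - 1*(-1440) = ((-741*1/378 + 16*(-1/805)) - 144) + 1440 = ((-247/126 - 16/805) - 144) + 1440 = (-4099/2070 - 144) + 1440 = -302179/2070 + 1440 = 2678621/2070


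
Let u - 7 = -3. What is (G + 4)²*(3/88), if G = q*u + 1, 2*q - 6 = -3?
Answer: 33/8 ≈ 4.1250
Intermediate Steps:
u = 4 (u = 7 - 3 = 4)
q = 3/2 (q = 3 + (½)*(-3) = 3 - 3/2 = 3/2 ≈ 1.5000)
G = 7 (G = (3/2)*4 + 1 = 6 + 1 = 7)
(G + 4)²*(3/88) = (7 + 4)²*(3/88) = 11²*(3*(1/88)) = 121*(3/88) = 33/8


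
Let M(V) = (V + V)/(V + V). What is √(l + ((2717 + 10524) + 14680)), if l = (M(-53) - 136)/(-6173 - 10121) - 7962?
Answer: √5299005647814/16294 ≈ 141.28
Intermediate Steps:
M(V) = 1 (M(V) = (2*V)/((2*V)) = (2*V)*(1/(2*V)) = 1)
l = -129732693/16294 (l = (1 - 136)/(-6173 - 10121) - 7962 = -135/(-16294) - 7962 = -135*(-1/16294) - 7962 = 135/16294 - 7962 = -129732693/16294 ≈ -7962.0)
√(l + ((2717 + 10524) + 14680)) = √(-129732693/16294 + ((2717 + 10524) + 14680)) = √(-129732693/16294 + (13241 + 14680)) = √(-129732693/16294 + 27921) = √(325212081/16294) = √5299005647814/16294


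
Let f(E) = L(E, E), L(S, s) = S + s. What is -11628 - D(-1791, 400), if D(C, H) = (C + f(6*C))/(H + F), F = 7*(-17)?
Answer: -3244185/281 ≈ -11545.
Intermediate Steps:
f(E) = 2*E (f(E) = E + E = 2*E)
F = -119
D(C, H) = 13*C/(-119 + H) (D(C, H) = (C + 2*(6*C))/(H - 119) = (C + 12*C)/(-119 + H) = (13*C)/(-119 + H) = 13*C/(-119 + H))
-11628 - D(-1791, 400) = -11628 - 13*(-1791)/(-119 + 400) = -11628 - 13*(-1791)/281 = -11628 - 1*(-23283/281) = -11628 + 23283/281 = -3244185/281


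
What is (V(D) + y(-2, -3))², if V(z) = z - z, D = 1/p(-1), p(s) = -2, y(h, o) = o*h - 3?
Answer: 9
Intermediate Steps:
y(h, o) = -3 + h*o (y(h, o) = h*o - 3 = -3 + h*o)
D = -½ (D = 1/(-2) = -½ ≈ -0.50000)
V(z) = 0
(V(D) + y(-2, -3))² = (0 + (-3 - 2*(-3)))² = (0 + (-3 + 6))² = (0 + 3)² = 3² = 9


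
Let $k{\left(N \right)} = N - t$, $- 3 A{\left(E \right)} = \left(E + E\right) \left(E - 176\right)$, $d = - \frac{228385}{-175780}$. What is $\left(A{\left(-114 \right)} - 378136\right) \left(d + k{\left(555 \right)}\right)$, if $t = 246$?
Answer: $- \frac{1091368090764}{8789} \approx -1.2417 \cdot 10^{8}$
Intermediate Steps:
$d = \frac{45677}{35156}$ ($d = \left(-228385\right) \left(- \frac{1}{175780}\right) = \frac{45677}{35156} \approx 1.2993$)
$A{\left(E \right)} = - \frac{2 E \left(-176 + E\right)}{3}$ ($A{\left(E \right)} = - \frac{\left(E + E\right) \left(E - 176\right)}{3} = - \frac{2 E \left(-176 + E\right)}{3}$)
$k{\left(N \right)} = -246 + N$ ($k{\left(N \right)} = N - 246 = -246 + N$)
$\left(A{\left(-114 \right)} - 378136\right) \left(d + k{\left(555 \right)}\right) = \left(\frac{2}{3} \left(-114\right) \left(176 - -114\right) - 378136\right) \left(\frac{45677}{35156} + \left(-246 + 555\right)\right) = \left(\frac{2}{3} \left(-114\right) \left(176 + 114\right) - 378136\right) \left(\frac{45677}{35156} + 309\right) = \left(\frac{2}{3} \left(-114\right) 290 - 378136\right) \frac{10908881}{35156} = \left(-22040 - 378136\right) \frac{10908881}{35156} = \left(-400176\right) \frac{10908881}{35156} = - \frac{1091368090764}{8789}$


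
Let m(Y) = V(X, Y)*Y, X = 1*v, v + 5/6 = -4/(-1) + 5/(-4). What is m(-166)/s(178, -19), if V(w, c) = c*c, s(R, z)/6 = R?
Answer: -1143574/267 ≈ -4283.0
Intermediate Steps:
s(R, z) = 6*R
v = 23/12 (v = -⅚ + (-4/(-1) + 5/(-4)) = -⅚ + (-4*(-1) + 5*(-¼)) = -⅚ + (4 - 5/4) = -⅚ + 11/4 = 23/12 ≈ 1.9167)
X = 23/12 (X = 1*(23/12) = 23/12 ≈ 1.9167)
V(w, c) = c²
m(Y) = Y³ (m(Y) = Y²*Y = Y³)
m(-166)/s(178, -19) = (-166)³/((6*178)) = -4574296/1068 = -4574296*1/1068 = -1143574/267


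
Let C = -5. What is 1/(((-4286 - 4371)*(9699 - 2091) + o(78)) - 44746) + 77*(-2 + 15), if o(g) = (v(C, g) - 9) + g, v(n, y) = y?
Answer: 65972962054/65907055 ≈ 1001.0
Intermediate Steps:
o(g) = -9 + 2*g (o(g) = (g - 9) + g = (-9 + g) + g = -9 + 2*g)
1/(((-4286 - 4371)*(9699 - 2091) + o(78)) - 44746) + 77*(-2 + 15) = 1/(((-4286 - 4371)*(9699 - 2091) + (-9 + 2*78)) - 44746) + 77*(-2 + 15) = 1/((-8657*7608 + (-9 + 156)) - 44746) + 77*13 = 1/((-65862456 + 147) - 44746) + 1001 = 1/(-65862309 - 44746) + 1001 = 1/(-65907055) + 1001 = -1/65907055 + 1001 = 65972962054/65907055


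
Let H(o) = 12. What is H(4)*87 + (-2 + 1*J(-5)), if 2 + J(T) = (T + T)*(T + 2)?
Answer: 1070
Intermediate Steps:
J(T) = -2 + 2*T*(2 + T) (J(T) = -2 + (T + T)*(T + 2) = -2 + (2*T)*(2 + T) = -2 + 2*T*(2 + T))
H(4)*87 + (-2 + 1*J(-5)) = 12*87 + (-2 + 1*(-2 + 2*(-5)² + 4*(-5))) = 1044 + (-2 + 1*(-2 + 2*25 - 20)) = 1044 + (-2 + 1*(-2 + 50 - 20)) = 1044 + (-2 + 1*28) = 1044 + (-2 + 28) = 1044 + 26 = 1070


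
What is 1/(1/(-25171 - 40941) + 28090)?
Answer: 66112/1857086079 ≈ 3.5600e-5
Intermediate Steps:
1/(1/(-25171 - 40941) + 28090) = 1/(1/(-66112) + 28090) = 1/(-1/66112 + 28090) = 1/(1857086079/66112) = 66112/1857086079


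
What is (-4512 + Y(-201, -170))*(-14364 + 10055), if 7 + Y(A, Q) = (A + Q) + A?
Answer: 21937119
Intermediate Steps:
Y(A, Q) = -7 + Q + 2*A (Y(A, Q) = -7 + ((A + Q) + A) = -7 + (Q + 2*A) = -7 + Q + 2*A)
(-4512 + Y(-201, -170))*(-14364 + 10055) = (-4512 + (-7 - 170 + 2*(-201)))*(-14364 + 10055) = (-4512 + (-7 - 170 - 402))*(-4309) = (-4512 - 579)*(-4309) = -5091*(-4309) = 21937119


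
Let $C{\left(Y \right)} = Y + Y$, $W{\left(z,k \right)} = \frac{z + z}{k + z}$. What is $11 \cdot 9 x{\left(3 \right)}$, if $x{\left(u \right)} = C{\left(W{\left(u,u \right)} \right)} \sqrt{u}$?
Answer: $198 \sqrt{3} \approx 342.95$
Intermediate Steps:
$W{\left(z,k \right)} = \frac{2 z}{k + z}$
$C{\left(Y \right)} = 2 Y$
$x{\left(u \right)} = 2 \sqrt{u}$ ($x{\left(u \right)} = 2 \frac{2 u}{u + u} \sqrt{u} = 2 \frac{2 u}{2 u} \sqrt{u} = 2 \cdot 2 u \frac{1}{2 u} \sqrt{u} = 2 \cdot 1 \sqrt{u} = 2 \sqrt{u}$)
$11 \cdot 9 x{\left(3 \right)} = 11 \cdot 9 \cdot 2 \sqrt{3} = 99 \cdot 2 \sqrt{3} = 198 \sqrt{3}$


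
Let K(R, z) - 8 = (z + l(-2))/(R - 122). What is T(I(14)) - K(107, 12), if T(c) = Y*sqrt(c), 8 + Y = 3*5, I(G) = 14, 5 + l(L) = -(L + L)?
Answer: -109/15 + 7*sqrt(14) ≈ 18.925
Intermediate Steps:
l(L) = -5 - 2*L (l(L) = -5 - (L + L) = -5 - 2*L)
Y = 7 (Y = -8 + 3*5 = -8 + 15 = 7)
T(c) = 7*sqrt(c)
K(R, z) = 8 + (-1 + z)/(-122 + R) (K(R, z) = 8 + (z + (-5 - 2*(-2)))/(R - 122) = 8 + (z + (-5 + 4))/(-122 + R) = 8 + (z - 1)/(-122 + R) = 8 + (-1 + z)/(-122 + R))
T(I(14)) - K(107, 12) = 7*sqrt(14) - (-977 + 12 + 8*107)/(-122 + 107) = 7*sqrt(14) - (-977 + 12 + 856)/(-15) = 7*sqrt(14) - (-1)*(-109)/15 = 7*sqrt(14) - 1*109/15 = 7*sqrt(14) - 109/15 = -109/15 + 7*sqrt(14)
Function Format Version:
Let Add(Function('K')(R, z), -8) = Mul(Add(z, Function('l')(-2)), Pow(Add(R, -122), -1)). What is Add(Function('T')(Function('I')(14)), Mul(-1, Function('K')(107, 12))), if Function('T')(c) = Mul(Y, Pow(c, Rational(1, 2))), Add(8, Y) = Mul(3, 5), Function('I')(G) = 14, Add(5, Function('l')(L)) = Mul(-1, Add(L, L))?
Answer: Add(Rational(-109, 15), Mul(7, Pow(14, Rational(1, 2)))) ≈ 18.925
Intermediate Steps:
Function('l')(L) = Add(-5, Mul(-2, L)) (Function('l')(L) = Add(-5, Mul(-1, Add(L, L))) = Add(-5, Mul(-1, Mul(2, L))) = Add(-5, Mul(-2, L)))
Y = 7 (Y = Add(-8, Mul(3, 5)) = Add(-8, 15) = 7)
Function('T')(c) = Mul(7, Pow(c, Rational(1, 2)))
Function('K')(R, z) = Add(8, Mul(Pow(Add(-122, R), -1), Add(-1, z))) (Function('K')(R, z) = Add(8, Mul(Add(z, Add(-5, Mul(-2, -2))), Pow(Add(R, -122), -1))) = Add(8, Mul(Add(z, Add(-5, 4)), Pow(Add(-122, R), -1))) = Add(8, Mul(Add(z, -1), Pow(Add(-122, R), -1))) = Add(8, Mul(Add(-1, z), Pow(Add(-122, R), -1))) = Add(8, Mul(Pow(Add(-122, R), -1), Add(-1, z))))
Add(Function('T')(Function('I')(14)), Mul(-1, Function('K')(107, 12))) = Add(Mul(7, Pow(14, Rational(1, 2))), Mul(-1, Mul(Pow(Add(-122, 107), -1), Add(-977, 12, Mul(8, 107))))) = Add(Mul(7, Pow(14, Rational(1, 2))), Mul(-1, Mul(Pow(-15, -1), Add(-977, 12, 856)))) = Add(Mul(7, Pow(14, Rational(1, 2))), Mul(-1, Mul(Rational(-1, 15), -109))) = Add(Mul(7, Pow(14, Rational(1, 2))), Mul(-1, Rational(109, 15))) = Add(Mul(7, Pow(14, Rational(1, 2))), Rational(-109, 15)) = Add(Rational(-109, 15), Mul(7, Pow(14, Rational(1, 2))))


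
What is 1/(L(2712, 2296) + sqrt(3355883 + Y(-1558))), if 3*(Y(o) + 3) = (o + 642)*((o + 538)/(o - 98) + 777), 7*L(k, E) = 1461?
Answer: -2116989/31188571531 + 147*sqrt(14846930606)/31188571531 ≈ 0.00050642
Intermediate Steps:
L(k, E) = 1461/7 (L(k, E) = (1/7)*1461 = 1461/7)
Y(o) = -3 + (642 + o)*(777 + (538 + o)/(-98 + o))/3 (Y(o) = -3 + ((o + 642)*((o + 538)/(o - 98) + 777))/3 = -3 + ((642 + o)*((538 + o)/(-98 + o) + 777))/3 = -3 + ((642 + o)*(777 + (538 + o)/(-98 + o)))/3 = -3 + (642 + o)*(777 + (538 + o)/(-98 + o))/3)
1/(L(2712, 2296) + sqrt(3355883 + Y(-1558))) = 1/(1461/7 + sqrt(3355883 + (-48539454 + 778*(-1558)**2 + 423859*(-1558))/(3*(-98 - 1558)))) = 1/(1461/7 + sqrt(3355883 + (1/3)*(-48539454 + 778*2427364 - 660372322)/(-1656))) = 1/(1461/7 + sqrt(3355883 + (1/3)*(-1/1656)*(-48539454 + 1888489192 - 660372322))) = 1/(1461/7 + sqrt(3355883 + (1/3)*(-1/1656)*1179577416)) = 1/(1461/7 + sqrt(3355883 - 49149059/207)) = 1/(1461/7 + sqrt(645518722/207)) = 1/(1461/7 + sqrt(14846930606)/69)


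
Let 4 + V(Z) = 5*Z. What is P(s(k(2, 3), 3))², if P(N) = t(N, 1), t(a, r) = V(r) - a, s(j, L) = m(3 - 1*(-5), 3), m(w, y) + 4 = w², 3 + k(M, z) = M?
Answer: 3481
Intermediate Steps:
V(Z) = -4 + 5*Z
k(M, z) = -3 + M
m(w, y) = -4 + w²
s(j, L) = 60 (s(j, L) = -4 + (3 - 1*(-5))² = -4 + (3 + 5)² = -4 + 8² = -4 + 64 = 60)
t(a, r) = -4 - a + 5*r (t(a, r) = (-4 + 5*r) - a = -4 - a + 5*r)
P(N) = 1 - N (P(N) = -4 - N + 5*1 = -4 - N + 5 = 1 - N)
P(s(k(2, 3), 3))² = (1 - 1*60)² = (1 - 60)² = (-59)² = 3481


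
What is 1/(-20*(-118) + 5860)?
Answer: 1/8220 ≈ 0.00012165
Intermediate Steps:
1/(-20*(-118) + 5860) = 1/(2360 + 5860) = 1/8220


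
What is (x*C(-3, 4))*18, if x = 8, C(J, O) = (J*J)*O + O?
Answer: 5760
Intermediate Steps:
C(J, O) = O + O*J² (C(J, O) = J²*O + O = O*J² + O = O + O*J²)
(x*C(-3, 4))*18 = (8*(4*(1 + (-3)²)))*18 = (8*(4*(1 + 9)))*18 = (8*(4*10))*18 = (8*40)*18 = 320*18 = 5760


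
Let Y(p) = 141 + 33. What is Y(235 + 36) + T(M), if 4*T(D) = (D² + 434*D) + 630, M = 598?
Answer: 309231/2 ≈ 1.5462e+5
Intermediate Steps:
T(D) = 315/2 + D²/4 + 217*D/2 (T(D) = ((D² + 434*D) + 630)/4 = (630 + D² + 434*D)/4 = 315/2 + D²/4 + 217*D/2)
Y(p) = 174
Y(235 + 36) + T(M) = 174 + (315/2 + (¼)*598² + (217/2)*598) = 174 + (315/2 + (¼)*357604 + 64883) = 174 + (315/2 + 89401 + 64883) = 174 + 308883/2 = 309231/2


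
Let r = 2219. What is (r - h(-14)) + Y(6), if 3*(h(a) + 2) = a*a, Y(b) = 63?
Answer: 6656/3 ≈ 2218.7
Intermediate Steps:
h(a) = -2 + a²/3 (h(a) = -2 + (a*a)/3 = -2 + a²/3)
(r - h(-14)) + Y(6) = (2219 - (-2 + (⅓)*(-14)²)) + 63 = (2219 - (-2 + (⅓)*196)) + 63 = (2219 - (-2 + 196/3)) + 63 = (2219 - 1*190/3) + 63 = (2219 - 190/3) + 63 = 6467/3 + 63 = 6656/3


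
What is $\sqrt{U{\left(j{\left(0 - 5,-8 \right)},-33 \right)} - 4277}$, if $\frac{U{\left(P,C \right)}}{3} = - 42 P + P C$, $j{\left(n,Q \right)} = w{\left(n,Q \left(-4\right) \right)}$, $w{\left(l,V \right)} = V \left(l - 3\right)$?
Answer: $\sqrt{53323} \approx 230.92$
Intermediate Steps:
$w{\left(l,V \right)} = V \left(-3 + l\right)$
$j{\left(n,Q \right)} = - 4 Q \left(-3 + n\right)$ ($j{\left(n,Q \right)} = Q \left(-4\right) \left(-3 + n\right) = - 4 Q \left(-3 + n\right)$)
$U{\left(P,C \right)} = - 126 P + 3 C P$ ($U{\left(P,C \right)} = 3 \left(- 42 P + P C\right) = 3 \left(- 42 P + C P\right) = - 126 P + 3 C P$)
$\sqrt{U{\left(j{\left(0 - 5,-8 \right)},-33 \right)} - 4277} = \sqrt{3 \cdot 4 \left(-8\right) \left(3 - \left(0 - 5\right)\right) \left(-42 - 33\right) - 4277} = \sqrt{3 \cdot 4 \left(-8\right) \left(3 - \left(0 - 5\right)\right) \left(-75\right) - 4277} = \sqrt{3 \cdot 4 \left(-8\right) \left(3 - -5\right) \left(-75\right) - 4277} = \sqrt{3 \cdot 4 \left(-8\right) \left(3 + 5\right) \left(-75\right) - 4277} = \sqrt{3 \cdot 4 \left(-8\right) 8 \left(-75\right) - 4277} = \sqrt{3 \left(-256\right) \left(-75\right) - 4277} = \sqrt{57600 - 4277} = \sqrt{53323}$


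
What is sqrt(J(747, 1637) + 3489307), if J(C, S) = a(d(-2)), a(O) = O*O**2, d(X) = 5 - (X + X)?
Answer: 2*sqrt(872509) ≈ 1868.2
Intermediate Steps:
d(X) = 5 - 2*X
a(O) = O**3
J(C, S) = 729 (J(C, S) = (5 - 2*(-2))**3 = (5 + 4)**3 = 9**3 = 729)
sqrt(J(747, 1637) + 3489307) = sqrt(729 + 3489307) = sqrt(3490036) = 2*sqrt(872509)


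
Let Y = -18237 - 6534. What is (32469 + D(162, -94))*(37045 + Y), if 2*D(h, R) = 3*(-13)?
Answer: 398285163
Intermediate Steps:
D(h, R) = -39/2 (D(h, R) = (3*(-13))/2 = (½)*(-39) = -39/2)
Y = -24771
(32469 + D(162, -94))*(37045 + Y) = (32469 - 39/2)*(37045 - 24771) = (64899/2)*12274 = 398285163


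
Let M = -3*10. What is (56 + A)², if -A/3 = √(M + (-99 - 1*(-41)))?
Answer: 2344 - 672*I*√22 ≈ 2344.0 - 3152.0*I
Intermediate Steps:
M = -30
A = -6*I*√22 (A = -3*√(-30 + (-99 - 1*(-41))) = -3*√(-30 + (-99 + 41)) = -3*√(-30 - 58) = -6*I*√22 ≈ -28.142*I)
(56 + A)² = (56 - 6*I*√22)²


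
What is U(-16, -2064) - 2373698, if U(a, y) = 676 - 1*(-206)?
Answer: -2372816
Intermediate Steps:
U(a, y) = 882 (U(a, y) = 676 + 206 = 882)
U(-16, -2064) - 2373698 = 882 - 2373698 = -2372816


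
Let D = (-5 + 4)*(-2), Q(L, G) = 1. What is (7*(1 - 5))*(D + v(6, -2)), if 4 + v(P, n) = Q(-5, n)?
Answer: 28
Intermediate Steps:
v(P, n) = -3 (v(P, n) = -4 + 1 = -3)
D = 2 (D = -1*(-2) = 2)
(7*(1 - 5))*(D + v(6, -2)) = (7*(1 - 5))*(2 - 3) = (7*(-4))*(-1) = -28*(-1) = 28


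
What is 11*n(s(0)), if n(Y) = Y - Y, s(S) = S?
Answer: 0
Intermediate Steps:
n(Y) = 0
11*n(s(0)) = 11*0 = 0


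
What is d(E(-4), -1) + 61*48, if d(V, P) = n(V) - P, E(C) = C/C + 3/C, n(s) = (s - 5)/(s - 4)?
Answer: 43954/15 ≈ 2930.3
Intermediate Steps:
n(s) = (-5 + s)/(-4 + s)
E(C) = 1 + 3/C
d(V, P) = -P + (-5 + V)/(-4 + V) (d(V, P) = (-5 + V)/(-4 + V) - P = -P + (-5 + V)/(-4 + V))
d(E(-4), -1) + 61*48 = (-5 + (3 - 4)/(-4) - 1*(-1)*(-4 + (3 - 4)/(-4)))/(-4 + (3 - 4)/(-4)) + 61*48 = (-5 - ¼*(-1) - 1*(-1)*(-4 - ¼*(-1)))/(-4 - ¼*(-1)) + 2928 = (-5 + ¼ - 1*(-1)*(-4 + ¼))/(-4 + ¼) + 2928 = (-5 + ¼ - 1*(-1)*(-15/4))/(-15/4) + 2928 = -4*(-5 + ¼ - 15/4)/15 + 2928 = -4/15*(-17/2) + 2928 = 34/15 + 2928 = 43954/15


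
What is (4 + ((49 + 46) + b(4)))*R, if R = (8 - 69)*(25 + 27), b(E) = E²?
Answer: -364780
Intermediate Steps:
R = -3172 (R = -61*52 = -3172)
(4 + ((49 + 46) + b(4)))*R = (4 + ((49 + 46) + 4²))*(-3172) = (4 + (95 + 16))*(-3172) = (4 + 111)*(-3172) = 115*(-3172) = -364780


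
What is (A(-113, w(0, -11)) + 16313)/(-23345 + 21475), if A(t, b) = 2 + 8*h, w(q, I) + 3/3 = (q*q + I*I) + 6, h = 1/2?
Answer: -16319/1870 ≈ -8.7267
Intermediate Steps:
h = 1/2 ≈ 0.50000
w(q, I) = 5 + I**2 + q**2 (w(q, I) = -1 + ((q*q + I*I) + 6) = -1 + ((q**2 + I**2) + 6) = -1 + ((I**2 + q**2) + 6) = -1 + (6 + I**2 + q**2) = 5 + I**2 + q**2)
A(t, b) = 6 (A(t, b) = 2 + 8*(1/2) = 2 + 4 = 6)
(A(-113, w(0, -11)) + 16313)/(-23345 + 21475) = (6 + 16313)/(-23345 + 21475) = 16319/(-1870) = 16319*(-1/1870) = -16319/1870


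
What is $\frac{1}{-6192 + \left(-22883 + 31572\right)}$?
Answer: $\frac{1}{2497} \approx 0.00040048$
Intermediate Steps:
$\frac{1}{-6192 + \left(-22883 + 31572\right)} = \frac{1}{-6192 + 8689} = \frac{1}{2497}$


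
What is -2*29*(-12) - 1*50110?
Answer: -49414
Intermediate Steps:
-2*29*(-12) - 1*50110 = -58*(-12) - 50110 = 696 - 50110 = -49414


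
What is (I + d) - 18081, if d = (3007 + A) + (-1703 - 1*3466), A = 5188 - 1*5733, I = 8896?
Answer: -11892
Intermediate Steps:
A = -545 (A = 5188 - 5733 = -545)
d = -2707 (d = (3007 - 545) + (-1703 - 1*3466) = 2462 + (-1703 - 3466) = 2462 - 5169 = -2707)
(I + d) - 18081 = (8896 - 2707) - 18081 = 6189 - 18081 = -11892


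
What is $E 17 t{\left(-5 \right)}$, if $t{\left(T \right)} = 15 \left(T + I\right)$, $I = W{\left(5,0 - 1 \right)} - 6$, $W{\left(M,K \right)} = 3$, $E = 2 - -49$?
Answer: $-104040$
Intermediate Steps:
$E = 51$ ($E = 2 + 49 = 51$)
$I = -3$ ($I = 3 - 6 = -3$)
$t{\left(T \right)} = -45 + 15 T$ ($t{\left(T \right)} = 15 \left(T - 3\right) = 15 \left(-3 + T\right) = -45 + 15 T$)
$E 17 t{\left(-5 \right)} = 51 \cdot 17 \left(-45 + 15 \left(-5\right)\right) = 867 \left(-45 - 75\right) = 867 \left(-120\right) = -104040$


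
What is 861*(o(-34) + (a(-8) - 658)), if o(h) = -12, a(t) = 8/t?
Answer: -577731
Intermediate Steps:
861*(o(-34) + (a(-8) - 658)) = 861*(-12 + (8/(-8) - 658)) = 861*(-12 + (8*(-⅛) - 658)) = 861*(-12 + (-1 - 658)) = 861*(-12 - 659) = 861*(-671) = -577731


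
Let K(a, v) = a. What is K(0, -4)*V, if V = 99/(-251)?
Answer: 0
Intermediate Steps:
V = -99/251 (V = 99*(-1/251) = -99/251 ≈ -0.39442)
K(0, -4)*V = 0*(-99/251) = 0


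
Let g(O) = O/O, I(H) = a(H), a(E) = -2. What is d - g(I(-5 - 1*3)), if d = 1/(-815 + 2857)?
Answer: -2041/2042 ≈ -0.99951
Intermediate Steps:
d = 1/2042 ≈ 0.00048972
I(H) = -2
g(O) = 1
d - g(I(-5 - 1*3)) = 1/2042 - 1*1 = 1/2042 - 1 = -2041/2042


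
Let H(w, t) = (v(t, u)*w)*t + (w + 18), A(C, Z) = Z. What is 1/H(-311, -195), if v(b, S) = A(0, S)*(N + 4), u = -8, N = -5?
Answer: 1/484867 ≈ 2.0624e-6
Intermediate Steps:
v(b, S) = -S (v(b, S) = S*(-5 + 4) = S*(-1) = -S)
H(w, t) = 18 + w + 8*t*w (H(w, t) = ((-1*(-8))*w)*t + (w + 18) = (8*w)*t + (18 + w) = 8*t*w + (18 + w) = 18 + w + 8*t*w)
1/H(-311, -195) = 1/(18 - 311 + 8*(-195)*(-311)) = 1/(18 - 311 + 485160) = 1/484867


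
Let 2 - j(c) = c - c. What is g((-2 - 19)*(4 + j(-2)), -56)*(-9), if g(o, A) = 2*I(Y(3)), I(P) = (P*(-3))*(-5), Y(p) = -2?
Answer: 540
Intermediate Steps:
j(c) = 2 (j(c) = 2 - (c - c) = 2 - 1*0 = 2 + 0 = 2)
I(P) = 15*P (I(P) = -3*P*(-5) = 15*P)
g(o, A) = -60 (g(o, A) = 2*(15*(-2)) = 2*(-30) = -60)
g((-2 - 19)*(4 + j(-2)), -56)*(-9) = -60*(-9) = 540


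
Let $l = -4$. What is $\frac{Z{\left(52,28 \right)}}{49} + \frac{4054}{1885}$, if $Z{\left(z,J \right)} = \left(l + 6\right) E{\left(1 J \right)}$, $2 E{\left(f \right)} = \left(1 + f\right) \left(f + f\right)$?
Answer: $\frac{465698}{13195} \approx 35.294$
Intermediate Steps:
$E{\left(f \right)} = f \left(1 + f\right)$ ($E{\left(f \right)} = \frac{\left(1 + f\right) \left(f + f\right)}{2} = \frac{\left(1 + f\right) 2 f}{2} = \frac{2 f \left(1 + f\right)}{2} = f \left(1 + f\right)$)
$Z{\left(z,J \right)} = 2 J \left(1 + J\right)$ ($Z{\left(z,J \right)} = \left(-4 + 6\right) 1 J \left(1 + 1 J\right) = 2 J \left(1 + J\right)$)
$\frac{Z{\left(52,28 \right)}}{49} + \frac{4054}{1885} = \frac{2 \cdot 28 \left(1 + 28\right)}{49} + \frac{4054}{1885} = 2 \cdot 28 \cdot 29 \cdot \frac{1}{49} + 4054 \cdot \frac{1}{1885} = 1624 \cdot \frac{1}{49} + \frac{4054}{1885} = \frac{232}{7} + \frac{4054}{1885} = \frac{465698}{13195}$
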